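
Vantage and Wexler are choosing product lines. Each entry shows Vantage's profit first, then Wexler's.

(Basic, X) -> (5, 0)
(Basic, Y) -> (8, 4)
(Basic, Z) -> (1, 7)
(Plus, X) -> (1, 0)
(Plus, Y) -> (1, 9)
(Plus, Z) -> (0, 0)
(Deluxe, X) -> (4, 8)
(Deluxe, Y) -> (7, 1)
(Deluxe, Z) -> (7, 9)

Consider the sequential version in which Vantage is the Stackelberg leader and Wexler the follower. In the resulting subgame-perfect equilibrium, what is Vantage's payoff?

7

Backward induction with Vantage moving first.
- Basic → Wexler plays Z (best of 0, 4, 7); Vantage gets 1.
- Plus → Wexler plays Y (best of 0, 9, 0); Vantage gets 1.
- Deluxe → Wexler plays Z (best of 8, 1, 9); Vantage gets 7.
Vantage's induced payoffs are 1, 1, 7, so Vantage commits to Deluxe. Subgame-perfect outcome: (Deluxe, Z) with payoffs (7, 9).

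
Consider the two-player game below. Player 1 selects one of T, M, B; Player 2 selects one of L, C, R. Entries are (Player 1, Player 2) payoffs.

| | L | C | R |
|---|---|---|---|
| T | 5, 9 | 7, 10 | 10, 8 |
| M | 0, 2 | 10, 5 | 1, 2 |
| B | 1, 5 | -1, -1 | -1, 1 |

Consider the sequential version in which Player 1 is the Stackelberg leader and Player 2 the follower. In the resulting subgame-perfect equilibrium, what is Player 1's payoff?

Solve by backward induction (Player 1 leads).
- T: BR = C, leader payoff 7.
- M: BR = C, leader payoff 10.
- B: BR = L, leader payoff 1.
Maximizing over 7, 10, 1, Player 1 chooses M. Subgame-perfect outcome: (M, C) with payoffs (10, 5).

10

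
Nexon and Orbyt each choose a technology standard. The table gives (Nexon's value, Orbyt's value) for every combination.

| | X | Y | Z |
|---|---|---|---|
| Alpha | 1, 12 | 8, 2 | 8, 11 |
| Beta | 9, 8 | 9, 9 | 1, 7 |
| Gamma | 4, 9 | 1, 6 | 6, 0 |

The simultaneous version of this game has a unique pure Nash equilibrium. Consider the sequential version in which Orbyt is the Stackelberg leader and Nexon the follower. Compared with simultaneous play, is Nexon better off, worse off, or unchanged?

worse off

Nexon best-responds to each possible Orbyt move:
- X: BR = Beta, leader payoff 8.
- Y: BR = Beta, leader payoff 9.
- Z: BR = Alpha, leader payoff 11.
Orbyt's induced payoffs are 8, 9, 11, so Orbyt commits to Z. Subgame-perfect outcome: (Alpha, Z) with payoffs (8, 11).
Now find the simultaneous Nash equilibrium.
Nexon's best replies: X→Beta; Y→Beta; Z→Alpha.
Orbyt's best replies: Alpha→X; Beta→Y; Gamma→X.
Only (Beta, Y) has each player best-responding; Nash payoffs (9, 9).
Nexon earns 8 sequentially versus 9 at the Nash outcome: worse off.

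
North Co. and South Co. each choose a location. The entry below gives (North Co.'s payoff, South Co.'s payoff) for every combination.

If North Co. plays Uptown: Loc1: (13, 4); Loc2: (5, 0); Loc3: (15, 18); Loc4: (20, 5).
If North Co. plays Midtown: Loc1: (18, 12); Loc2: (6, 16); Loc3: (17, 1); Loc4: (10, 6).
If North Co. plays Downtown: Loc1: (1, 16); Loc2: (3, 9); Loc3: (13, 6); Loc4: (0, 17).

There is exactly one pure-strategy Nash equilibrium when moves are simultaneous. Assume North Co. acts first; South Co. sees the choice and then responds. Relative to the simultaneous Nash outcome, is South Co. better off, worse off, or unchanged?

Solve by backward induction (North Co. leads).
- Uptown → South Co. plays Loc3 (best of 4, 0, 18, 5); North Co. gets 15.
- Midtown → South Co. plays Loc2 (best of 12, 16, 1, 6); North Co. gets 6.
- Downtown → South Co. plays Loc4 (best of 16, 9, 6, 17); North Co. gets 0.
Among 15, 6, 0, the best is 15 at Uptown. Subgame-perfect outcome: (Uptown, Loc3) with payoffs (15, 18).
For the simultaneous game, intersect best replies.
North Co.'s best replies: Loc1→Midtown; Loc2→Midtown; Loc3→Midtown; Loc4→Uptown.
South Co.'s best replies: Uptown→Loc3; Midtown→Loc2; Downtown→Loc4.
The unique mutual best reply is (Midtown, Loc2), giving (6, 16).
South Co. earns 18 sequentially versus 16 at the Nash outcome: better off.

better off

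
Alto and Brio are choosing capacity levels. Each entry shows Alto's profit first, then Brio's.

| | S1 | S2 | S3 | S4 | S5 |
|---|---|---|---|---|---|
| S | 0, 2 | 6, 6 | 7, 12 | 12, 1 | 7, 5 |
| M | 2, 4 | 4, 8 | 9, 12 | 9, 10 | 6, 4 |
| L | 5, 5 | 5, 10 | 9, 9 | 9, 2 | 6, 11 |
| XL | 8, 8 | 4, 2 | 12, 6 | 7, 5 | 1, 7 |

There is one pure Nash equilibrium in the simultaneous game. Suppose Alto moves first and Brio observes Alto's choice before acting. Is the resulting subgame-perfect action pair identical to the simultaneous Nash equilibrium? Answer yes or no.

Work backward from Brio's decision.
- S: Brio compares 2, 6, 12, 1, 5 and picks S3; Alto would get 7.
- M: Brio compares 4, 8, 12, 10, 4 and picks S3; Alto would get 9.
- L: Brio compares 5, 10, 9, 2, 11 and picks S5; Alto would get 6.
- XL: Brio compares 8, 2, 6, 5, 7 and picks S1; Alto would get 8.
Among 7, 9, 6, 8, the best is 9 at M. Subgame-perfect outcome: (M, S3) with payoffs (9, 12).
Now find the simultaneous Nash equilibrium.
Alto's best replies: S1→XL; S2→S; S3→XL; S4→S; S5→S.
Brio's best replies: S→S3; M→S3; L→S5; XL→S1.
Only (XL, S1) has each player best-responding; Nash payoffs (8, 8).
Sequential outcome (M, S3) differs from the Nash profile (XL, S1).

no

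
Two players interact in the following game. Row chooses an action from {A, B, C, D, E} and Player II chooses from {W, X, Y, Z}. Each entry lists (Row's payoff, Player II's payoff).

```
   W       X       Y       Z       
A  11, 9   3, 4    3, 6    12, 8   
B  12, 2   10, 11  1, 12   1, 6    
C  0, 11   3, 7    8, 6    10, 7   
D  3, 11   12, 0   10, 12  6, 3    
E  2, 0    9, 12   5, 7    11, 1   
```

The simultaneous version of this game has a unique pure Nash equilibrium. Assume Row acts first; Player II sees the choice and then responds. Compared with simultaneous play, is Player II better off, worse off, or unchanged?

worse off

Work backward from Player II's decision.
- A: Player II compares 9, 4, 6, 8 and picks W; Row would get 11.
- B: Player II compares 2, 11, 12, 6 and picks Y; Row would get 1.
- C: Player II compares 11, 7, 6, 7 and picks W; Row would get 0.
- D: Player II compares 11, 0, 12, 3 and picks Y; Row would get 10.
- E: Player II compares 0, 12, 7, 1 and picks X; Row would get 9.
Maximizing over 11, 1, 0, 10, 9, Row chooses A. Subgame-perfect outcome: (A, W) with payoffs (11, 9).
Now find the simultaneous Nash equilibrium.
Row's best replies: W→B; X→D; Y→D; Z→A.
Player II's best replies: A→W; B→Y; C→W; D→Y; E→X.
The unique mutual best reply is (D, Y), giving (10, 12).
Player II earns 9 sequentially versus 12 at the Nash outcome: worse off.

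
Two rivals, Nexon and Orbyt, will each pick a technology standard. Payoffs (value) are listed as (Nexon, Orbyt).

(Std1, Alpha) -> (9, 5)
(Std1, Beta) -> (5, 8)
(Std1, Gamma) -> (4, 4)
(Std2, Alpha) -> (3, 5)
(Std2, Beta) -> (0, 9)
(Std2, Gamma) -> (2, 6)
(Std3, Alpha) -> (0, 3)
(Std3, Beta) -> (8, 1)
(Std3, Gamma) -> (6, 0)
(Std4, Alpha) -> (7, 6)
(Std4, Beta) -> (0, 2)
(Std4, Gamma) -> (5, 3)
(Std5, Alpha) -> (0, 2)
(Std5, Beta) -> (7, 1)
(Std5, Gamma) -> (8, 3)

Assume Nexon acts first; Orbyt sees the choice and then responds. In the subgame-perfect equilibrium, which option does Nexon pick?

Backward induction with Nexon moving first.
- Std1 → Orbyt plays Beta (best of 5, 8, 4); Nexon gets 5.
- Std2 → Orbyt plays Beta (best of 5, 9, 6); Nexon gets 0.
- Std3 → Orbyt plays Alpha (best of 3, 1, 0); Nexon gets 0.
- Std4 → Orbyt plays Alpha (best of 6, 2, 3); Nexon gets 7.
- Std5 → Orbyt plays Gamma (best of 2, 1, 3); Nexon gets 8.
Nexon's induced payoffs are 5, 0, 0, 7, 8, so Nexon commits to Std5. Subgame-perfect outcome: (Std5, Gamma) with payoffs (8, 3).

Std5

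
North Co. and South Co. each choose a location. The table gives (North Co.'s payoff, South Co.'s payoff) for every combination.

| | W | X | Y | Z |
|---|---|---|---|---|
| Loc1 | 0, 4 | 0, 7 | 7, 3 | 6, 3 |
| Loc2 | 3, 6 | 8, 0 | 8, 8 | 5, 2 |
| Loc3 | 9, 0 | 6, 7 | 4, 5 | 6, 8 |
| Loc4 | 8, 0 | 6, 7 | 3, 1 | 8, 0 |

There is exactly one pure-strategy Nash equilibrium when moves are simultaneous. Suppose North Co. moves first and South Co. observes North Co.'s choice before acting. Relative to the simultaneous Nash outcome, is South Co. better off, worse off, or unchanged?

unchanged

Work backward from South Co.'s decision.
- Loc1 → South Co. plays X (best of 4, 7, 3, 3); North Co. gets 0.
- Loc2 → South Co. plays Y (best of 6, 0, 8, 2); North Co. gets 8.
- Loc3 → South Co. plays Z (best of 0, 7, 5, 8); North Co. gets 6.
- Loc4 → South Co. plays X (best of 0, 7, 1, 0); North Co. gets 6.
Among 0, 8, 6, 6, the best is 8 at Loc2. Subgame-perfect outcome: (Loc2, Y) with payoffs (8, 8).
For the simultaneous game, intersect best replies.
North Co.'s best replies: W→Loc3; X→Loc2; Y→Loc2; Z→Loc4.
South Co.'s best replies: Loc1→X; Loc2→Y; Loc3→Z; Loc4→X.
The unique mutual best reply is (Loc2, Y), giving (8, 8).
South Co. earns 8 sequentially versus 8 at the Nash outcome: unchanged.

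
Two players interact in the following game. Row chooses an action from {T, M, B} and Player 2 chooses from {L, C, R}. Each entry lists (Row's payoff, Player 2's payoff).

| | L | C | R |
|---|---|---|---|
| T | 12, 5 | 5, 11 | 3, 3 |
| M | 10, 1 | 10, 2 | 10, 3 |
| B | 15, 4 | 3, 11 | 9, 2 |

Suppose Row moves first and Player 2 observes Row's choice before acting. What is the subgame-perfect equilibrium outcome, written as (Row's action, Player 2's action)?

Work backward from Player 2's decision.
- T: BR = C, leader payoff 5.
- M: BR = R, leader payoff 10.
- B: BR = C, leader payoff 3.
Among 5, 10, 3, the best is 10 at M. Subgame-perfect outcome: (M, R) with payoffs (10, 3).

(M, R)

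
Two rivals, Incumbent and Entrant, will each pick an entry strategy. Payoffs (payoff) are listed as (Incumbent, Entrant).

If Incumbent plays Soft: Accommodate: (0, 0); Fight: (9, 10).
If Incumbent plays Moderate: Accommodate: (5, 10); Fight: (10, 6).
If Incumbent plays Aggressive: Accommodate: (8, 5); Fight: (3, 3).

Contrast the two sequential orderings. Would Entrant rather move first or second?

second

If Incumbent leads: Entrant's best replies are Soft→Fight, Moderate→Accommodate, Aggressive→Accommodate; Incumbent's induced payoffs 9, 5, 8; outcome (Soft, Fight), payoffs (9, 10).
If Entrant leads: Incumbent's best replies are Accommodate→Aggressive, Fight→Moderate; Entrant's induced payoffs 5, 6; outcome (Moderate, Fight), payoffs (10, 6).
Entrant gets 6 moving first and 10 moving second, so Entrant prefers to move second.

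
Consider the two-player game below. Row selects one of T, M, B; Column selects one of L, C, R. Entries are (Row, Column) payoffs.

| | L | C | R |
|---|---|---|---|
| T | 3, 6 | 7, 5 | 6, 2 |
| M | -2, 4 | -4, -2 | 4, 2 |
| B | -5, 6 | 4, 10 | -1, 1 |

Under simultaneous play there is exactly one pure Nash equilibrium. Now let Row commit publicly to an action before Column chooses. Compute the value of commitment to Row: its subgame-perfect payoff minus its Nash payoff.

Work backward from Column's decision.
- T → Column plays L (best of 6, 5, 2); Row gets 3.
- M → Column plays L (best of 4, -2, 2); Row gets -2.
- B → Column plays C (best of 6, 10, 1); Row gets 4.
Maximizing over 3, -2, 4, Row chooses B. Subgame-perfect outcome: (B, C) with payoffs (4, 10).
Now find the simultaneous Nash equilibrium.
Row's best replies: L→T; C→T; R→T.
Column's best replies: T→L; M→L; B→C.
Only (T, L) has each player best-responding; Nash payoffs (3, 6).
Row's commitment gain: 4 − 3 = 1.

1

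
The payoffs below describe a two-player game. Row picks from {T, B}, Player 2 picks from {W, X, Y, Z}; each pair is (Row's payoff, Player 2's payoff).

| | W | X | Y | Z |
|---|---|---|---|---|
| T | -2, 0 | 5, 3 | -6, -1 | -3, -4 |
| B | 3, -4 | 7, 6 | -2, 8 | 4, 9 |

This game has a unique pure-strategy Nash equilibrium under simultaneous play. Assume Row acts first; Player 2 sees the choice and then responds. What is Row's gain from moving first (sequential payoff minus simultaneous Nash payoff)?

Backward induction with Row moving first.
- T: BR = X, leader payoff 5.
- B: BR = Z, leader payoff 4.
Row's induced payoffs are 5, 4, so Row commits to T. Subgame-perfect outcome: (T, X) with payoffs (5, 3).
For the simultaneous game, intersect best replies.
Row's best replies: W→B; X→B; Y→B; Z→B.
Player 2's best replies: T→X; B→Z.
The unique mutual best reply is (B, Z), giving (4, 9).
Row's commitment gain: 5 − 4 = 1.

1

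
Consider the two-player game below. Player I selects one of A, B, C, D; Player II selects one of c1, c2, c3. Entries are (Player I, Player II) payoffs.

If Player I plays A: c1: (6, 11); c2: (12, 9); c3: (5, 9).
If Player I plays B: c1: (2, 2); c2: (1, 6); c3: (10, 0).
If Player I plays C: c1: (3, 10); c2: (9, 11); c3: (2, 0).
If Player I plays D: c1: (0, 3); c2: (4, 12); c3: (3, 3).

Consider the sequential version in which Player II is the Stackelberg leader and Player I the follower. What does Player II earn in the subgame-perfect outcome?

11

Work backward from Player I's decision.
- c1 → Player I plays A (best of 6, 2, 3, 0); Player II gets 11.
- c2 → Player I plays A (best of 12, 1, 9, 4); Player II gets 9.
- c3 → Player I plays B (best of 5, 10, 2, 3); Player II gets 0.
Among 11, 9, 0, the best is 11 at c1. Subgame-perfect outcome: (A, c1) with payoffs (6, 11).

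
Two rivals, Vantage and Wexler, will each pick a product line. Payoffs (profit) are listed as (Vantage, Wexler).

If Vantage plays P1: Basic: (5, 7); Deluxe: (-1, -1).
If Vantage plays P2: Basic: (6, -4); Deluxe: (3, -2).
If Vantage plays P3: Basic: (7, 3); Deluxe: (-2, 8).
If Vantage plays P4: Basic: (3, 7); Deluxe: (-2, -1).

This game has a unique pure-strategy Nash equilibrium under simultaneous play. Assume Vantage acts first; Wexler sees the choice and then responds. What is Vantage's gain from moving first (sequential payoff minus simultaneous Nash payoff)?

Work backward from Wexler's decision.
- P1 → Wexler plays Basic (best of 7, -1); Vantage gets 5.
- P2 → Wexler plays Deluxe (best of -4, -2); Vantage gets 3.
- P3 → Wexler plays Deluxe (best of 3, 8); Vantage gets -2.
- P4 → Wexler plays Basic (best of 7, -1); Vantage gets 3.
Maximizing over 5, 3, -2, 3, Vantage chooses P1. Subgame-perfect outcome: (P1, Basic) with payoffs (5, 7).
Now find the simultaneous Nash equilibrium.
Vantage's best replies: Basic→P3; Deluxe→P2.
Wexler's best replies: P1→Basic; P2→Deluxe; P3→Deluxe; P4→Basic.
Only (P2, Deluxe) has each player best-responding; Nash payoffs (3, -2).
Vantage's commitment gain: 5 − 3 = 2.

2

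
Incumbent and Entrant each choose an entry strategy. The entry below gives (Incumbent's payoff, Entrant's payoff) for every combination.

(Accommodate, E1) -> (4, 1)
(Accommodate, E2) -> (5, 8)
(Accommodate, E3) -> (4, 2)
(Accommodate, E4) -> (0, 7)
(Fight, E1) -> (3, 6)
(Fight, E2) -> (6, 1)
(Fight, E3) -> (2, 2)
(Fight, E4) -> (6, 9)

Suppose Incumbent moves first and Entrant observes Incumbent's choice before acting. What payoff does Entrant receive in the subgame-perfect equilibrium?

Work backward from Entrant's decision.
- Accommodate: Entrant compares 1, 8, 2, 7 and picks E2; Incumbent would get 5.
- Fight: Entrant compares 6, 1, 2, 9 and picks E4; Incumbent would get 6.
Incumbent's induced payoffs are 5, 6, so Incumbent commits to Fight. Subgame-perfect outcome: (Fight, E4) with payoffs (6, 9).

9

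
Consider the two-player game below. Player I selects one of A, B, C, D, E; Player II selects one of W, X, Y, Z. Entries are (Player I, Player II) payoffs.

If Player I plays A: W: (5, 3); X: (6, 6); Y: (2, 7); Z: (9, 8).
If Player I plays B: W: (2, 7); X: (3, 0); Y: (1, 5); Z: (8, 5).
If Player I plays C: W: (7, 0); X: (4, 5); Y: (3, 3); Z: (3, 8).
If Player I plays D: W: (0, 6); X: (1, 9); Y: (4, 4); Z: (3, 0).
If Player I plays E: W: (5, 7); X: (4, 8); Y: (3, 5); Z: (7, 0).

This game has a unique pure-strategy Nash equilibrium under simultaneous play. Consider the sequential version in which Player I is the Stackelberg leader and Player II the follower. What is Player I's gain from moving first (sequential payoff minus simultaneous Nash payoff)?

0

Backward induction with Player I moving first.
- A → Player II plays Z (best of 3, 6, 7, 8); Player I gets 9.
- B → Player II plays W (best of 7, 0, 5, 5); Player I gets 2.
- C → Player II plays Z (best of 0, 5, 3, 8); Player I gets 3.
- D → Player II plays X (best of 6, 9, 4, 0); Player I gets 1.
- E → Player II plays X (best of 7, 8, 5, 0); Player I gets 4.
Player I's induced payoffs are 9, 2, 3, 1, 4, so Player I commits to A. Subgame-perfect outcome: (A, Z) with payoffs (9, 8).
For the simultaneous game, intersect best replies.
Player I's best replies: W→C; X→A; Y→D; Z→A.
Player II's best replies: A→Z; B→W; C→Z; D→X; E→X.
Only (A, Z) has each player best-responding; Nash payoffs (9, 8).
Player I's commitment gain: 9 − 9 = 0.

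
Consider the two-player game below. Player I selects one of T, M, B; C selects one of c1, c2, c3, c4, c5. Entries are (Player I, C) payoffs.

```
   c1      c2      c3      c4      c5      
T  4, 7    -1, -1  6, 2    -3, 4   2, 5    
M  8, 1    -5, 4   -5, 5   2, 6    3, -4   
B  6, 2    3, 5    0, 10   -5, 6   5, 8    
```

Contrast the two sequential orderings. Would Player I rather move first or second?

If Player I leads: C's best replies are T→c1, M→c4, B→c3; Player I's induced payoffs 4, 2, 0; outcome (T, c1), payoffs (4, 7).
If C leads: Player I's best replies are c1→M, c2→B, c3→T, c4→M, c5→B; C's induced payoffs 1, 5, 2, 6, 8; outcome (B, c5), payoffs (5, 8).
Player I gets 4 moving first and 5 moving second, so Player I prefers to move second.

second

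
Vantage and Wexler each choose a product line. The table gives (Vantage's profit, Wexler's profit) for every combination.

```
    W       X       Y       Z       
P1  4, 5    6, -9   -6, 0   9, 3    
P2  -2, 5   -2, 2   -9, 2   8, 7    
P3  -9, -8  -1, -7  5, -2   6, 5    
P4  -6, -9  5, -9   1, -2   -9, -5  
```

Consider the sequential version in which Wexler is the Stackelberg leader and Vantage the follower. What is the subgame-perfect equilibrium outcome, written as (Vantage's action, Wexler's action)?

(P1, W)

Solve by backward induction (Wexler leads).
- W → Vantage plays P1 (best of 4, -2, -9, -6); Wexler gets 5.
- X → Vantage plays P1 (best of 6, -2, -1, 5); Wexler gets -9.
- Y → Vantage plays P3 (best of -6, -9, 5, 1); Wexler gets -2.
- Z → Vantage plays P1 (best of 9, 8, 6, -9); Wexler gets 3.
Among 5, -9, -2, 3, the best is 5 at W. Subgame-perfect outcome: (P1, W) with payoffs (4, 5).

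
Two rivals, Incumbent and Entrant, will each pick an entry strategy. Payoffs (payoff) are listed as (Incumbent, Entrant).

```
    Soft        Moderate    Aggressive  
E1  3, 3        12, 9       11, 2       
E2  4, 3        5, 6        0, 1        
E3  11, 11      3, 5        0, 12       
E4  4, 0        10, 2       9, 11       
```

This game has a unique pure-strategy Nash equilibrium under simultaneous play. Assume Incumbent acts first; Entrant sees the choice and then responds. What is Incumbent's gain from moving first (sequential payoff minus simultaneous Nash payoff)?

0

Work backward from Entrant's decision.
- E1 → Entrant plays Moderate (best of 3, 9, 2); Incumbent gets 12.
- E2 → Entrant plays Moderate (best of 3, 6, 1); Incumbent gets 5.
- E3 → Entrant plays Aggressive (best of 11, 5, 12); Incumbent gets 0.
- E4 → Entrant plays Aggressive (best of 0, 2, 11); Incumbent gets 9.
Incumbent's induced payoffs are 12, 5, 0, 9, so Incumbent commits to E1. Subgame-perfect outcome: (E1, Moderate) with payoffs (12, 9).
Now find the simultaneous Nash equilibrium.
Incumbent's best replies: Soft→E3; Moderate→E1; Aggressive→E1.
Entrant's best replies: E1→Moderate; E2→Moderate; E3→Aggressive; E4→Aggressive.
The unique mutual best reply is (E1, Moderate), giving (12, 9).
Incumbent's commitment gain: 12 − 12 = 0.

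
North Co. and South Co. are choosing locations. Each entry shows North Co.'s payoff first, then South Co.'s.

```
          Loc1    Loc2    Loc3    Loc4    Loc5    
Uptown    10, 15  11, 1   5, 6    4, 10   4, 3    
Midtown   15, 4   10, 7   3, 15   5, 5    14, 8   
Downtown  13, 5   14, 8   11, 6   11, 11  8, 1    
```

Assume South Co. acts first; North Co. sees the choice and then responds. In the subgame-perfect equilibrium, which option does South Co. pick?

Loc4

Work backward from North Co.'s decision.
- Loc1 → North Co. plays Midtown (best of 10, 15, 13); South Co. gets 4.
- Loc2 → North Co. plays Downtown (best of 11, 10, 14); South Co. gets 8.
- Loc3 → North Co. plays Downtown (best of 5, 3, 11); South Co. gets 6.
- Loc4 → North Co. plays Downtown (best of 4, 5, 11); South Co. gets 11.
- Loc5 → North Co. plays Midtown (best of 4, 14, 8); South Co. gets 8.
South Co.'s induced payoffs are 4, 8, 6, 11, 8, so South Co. commits to Loc4. Subgame-perfect outcome: (Downtown, Loc4) with payoffs (11, 11).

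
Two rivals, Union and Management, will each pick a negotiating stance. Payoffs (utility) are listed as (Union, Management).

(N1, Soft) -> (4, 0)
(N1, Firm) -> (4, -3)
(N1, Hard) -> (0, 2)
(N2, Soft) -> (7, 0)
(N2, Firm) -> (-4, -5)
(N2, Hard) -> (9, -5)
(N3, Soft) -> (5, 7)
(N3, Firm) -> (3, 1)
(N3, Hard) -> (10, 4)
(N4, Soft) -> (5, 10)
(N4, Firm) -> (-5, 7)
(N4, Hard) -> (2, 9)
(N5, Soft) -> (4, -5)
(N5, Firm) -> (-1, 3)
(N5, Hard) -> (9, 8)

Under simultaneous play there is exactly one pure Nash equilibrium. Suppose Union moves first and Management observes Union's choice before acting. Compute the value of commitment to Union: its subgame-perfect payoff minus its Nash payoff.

2

Work backward from Management's decision.
- N1 → Management plays Hard (best of 0, -3, 2); Union gets 0.
- N2 → Management plays Soft (best of 0, -5, -5); Union gets 7.
- N3 → Management plays Soft (best of 7, 1, 4); Union gets 5.
- N4 → Management plays Soft (best of 10, 7, 9); Union gets 5.
- N5 → Management plays Hard (best of -5, 3, 8); Union gets 9.
Union's induced payoffs are 0, 7, 5, 5, 9, so Union commits to N5. Subgame-perfect outcome: (N5, Hard) with payoffs (9, 8).
Under simultaneous play:
Union's best replies: Soft→N2; Firm→N1; Hard→N3.
Management's best replies: N1→Hard; N2→Soft; N3→Soft; N4→Soft; N5→Hard.
Only (N2, Soft) has each player best-responding; Nash payoffs (7, 0).
Union's commitment gain: 9 − 7 = 2.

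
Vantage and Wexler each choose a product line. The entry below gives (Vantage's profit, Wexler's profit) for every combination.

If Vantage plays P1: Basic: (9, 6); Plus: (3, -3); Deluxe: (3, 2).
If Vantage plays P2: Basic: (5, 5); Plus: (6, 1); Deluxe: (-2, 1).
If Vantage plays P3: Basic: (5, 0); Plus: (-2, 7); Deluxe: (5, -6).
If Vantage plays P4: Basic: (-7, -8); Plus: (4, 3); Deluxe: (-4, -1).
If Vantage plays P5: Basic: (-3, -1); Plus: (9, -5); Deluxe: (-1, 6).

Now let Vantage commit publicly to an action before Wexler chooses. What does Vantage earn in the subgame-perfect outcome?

9

Backward induction with Vantage moving first.
- P1 → Wexler plays Basic (best of 6, -3, 2); Vantage gets 9.
- P2 → Wexler plays Basic (best of 5, 1, 1); Vantage gets 5.
- P3 → Wexler plays Plus (best of 0, 7, -6); Vantage gets -2.
- P4 → Wexler plays Plus (best of -8, 3, -1); Vantage gets 4.
- P5 → Wexler plays Deluxe (best of -1, -5, 6); Vantage gets -1.
Vantage's induced payoffs are 9, 5, -2, 4, -1, so Vantage commits to P1. Subgame-perfect outcome: (P1, Basic) with payoffs (9, 6).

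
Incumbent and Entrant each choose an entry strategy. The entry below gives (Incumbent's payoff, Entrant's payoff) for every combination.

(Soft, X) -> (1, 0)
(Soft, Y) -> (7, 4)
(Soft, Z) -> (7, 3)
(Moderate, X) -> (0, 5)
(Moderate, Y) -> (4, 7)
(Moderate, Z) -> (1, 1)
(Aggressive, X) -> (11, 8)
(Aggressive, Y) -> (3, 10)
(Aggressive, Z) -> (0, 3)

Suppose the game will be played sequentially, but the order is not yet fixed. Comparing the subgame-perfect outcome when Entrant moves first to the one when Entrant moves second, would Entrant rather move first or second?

first

If Incumbent leads: Entrant's best replies are Soft→Y, Moderate→Y, Aggressive→Y; Incumbent's induced payoffs 7, 4, 3; outcome (Soft, Y), payoffs (7, 4).
If Entrant leads: Incumbent's best replies are X→Aggressive, Y→Soft, Z→Soft; Entrant's induced payoffs 8, 4, 3; outcome (Aggressive, X), payoffs (11, 8).
Entrant gets 8 moving first and 4 moving second, so Entrant prefers to move first.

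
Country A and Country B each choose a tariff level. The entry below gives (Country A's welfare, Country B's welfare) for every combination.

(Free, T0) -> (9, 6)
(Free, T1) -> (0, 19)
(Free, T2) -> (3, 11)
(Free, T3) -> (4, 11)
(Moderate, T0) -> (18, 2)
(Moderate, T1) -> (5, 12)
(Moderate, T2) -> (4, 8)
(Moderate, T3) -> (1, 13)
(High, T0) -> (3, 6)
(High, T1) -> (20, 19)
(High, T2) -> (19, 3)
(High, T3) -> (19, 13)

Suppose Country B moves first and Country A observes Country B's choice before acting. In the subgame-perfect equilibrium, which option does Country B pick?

Country A best-responds to each possible Country B move:
- T0: BR = Moderate, leader payoff 2.
- T1: BR = High, leader payoff 19.
- T2: BR = High, leader payoff 3.
- T3: BR = High, leader payoff 13.
Maximizing over 2, 19, 3, 13, Country B chooses T1. Subgame-perfect outcome: (High, T1) with payoffs (20, 19).

T1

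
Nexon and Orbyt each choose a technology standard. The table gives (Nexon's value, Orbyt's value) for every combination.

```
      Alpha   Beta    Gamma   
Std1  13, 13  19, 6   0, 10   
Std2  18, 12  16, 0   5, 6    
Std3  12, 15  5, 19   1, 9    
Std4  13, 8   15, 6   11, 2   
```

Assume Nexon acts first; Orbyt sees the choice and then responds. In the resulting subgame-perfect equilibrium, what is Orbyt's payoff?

12

Backward induction with Nexon moving first.
- Std1: Orbyt compares 13, 6, 10 and picks Alpha; Nexon would get 13.
- Std2: Orbyt compares 12, 0, 6 and picks Alpha; Nexon would get 18.
- Std3: Orbyt compares 15, 19, 9 and picks Beta; Nexon would get 5.
- Std4: Orbyt compares 8, 6, 2 and picks Alpha; Nexon would get 13.
Among 13, 18, 5, 13, the best is 18 at Std2. Subgame-perfect outcome: (Std2, Alpha) with payoffs (18, 12).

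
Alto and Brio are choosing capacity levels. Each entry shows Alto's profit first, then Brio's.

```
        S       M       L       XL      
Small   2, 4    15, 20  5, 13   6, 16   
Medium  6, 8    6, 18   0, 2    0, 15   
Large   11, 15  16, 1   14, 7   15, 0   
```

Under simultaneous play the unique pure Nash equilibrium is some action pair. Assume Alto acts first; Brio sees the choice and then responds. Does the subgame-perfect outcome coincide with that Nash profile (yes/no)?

Solve by backward induction (Alto leads).
- Small → Brio plays M (best of 4, 20, 13, 16); Alto gets 15.
- Medium → Brio plays M (best of 8, 18, 2, 15); Alto gets 6.
- Large → Brio plays S (best of 15, 1, 7, 0); Alto gets 11.
Maximizing over 15, 6, 11, Alto chooses Small. Subgame-perfect outcome: (Small, M) with payoffs (15, 20).
Under simultaneous play:
Alto's best replies: S→Large; M→Large; L→Large; XL→Large.
Brio's best replies: Small→M; Medium→M; Large→S.
Only (Large, S) has each player best-responding; Nash payoffs (11, 15).
Sequential outcome (Small, M) differs from the Nash profile (Large, S).

no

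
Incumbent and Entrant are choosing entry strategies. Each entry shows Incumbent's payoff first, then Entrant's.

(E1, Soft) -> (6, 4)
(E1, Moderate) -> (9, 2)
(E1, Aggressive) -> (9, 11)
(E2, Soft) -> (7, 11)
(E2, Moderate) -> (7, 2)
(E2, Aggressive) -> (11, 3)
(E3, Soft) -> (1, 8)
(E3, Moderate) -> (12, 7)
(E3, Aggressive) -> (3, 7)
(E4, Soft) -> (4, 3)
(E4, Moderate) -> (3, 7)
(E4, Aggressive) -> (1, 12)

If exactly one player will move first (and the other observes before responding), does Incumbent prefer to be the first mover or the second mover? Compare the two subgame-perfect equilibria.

first

If Incumbent leads: Entrant's best replies are E1→Aggressive, E2→Soft, E3→Soft, E4→Aggressive; Incumbent's induced payoffs 9, 7, 1, 1; outcome (E1, Aggressive), payoffs (9, 11).
If Entrant leads: Incumbent's best replies are Soft→E2, Moderate→E3, Aggressive→E2; Entrant's induced payoffs 11, 7, 3; outcome (E2, Soft), payoffs (7, 11).
Incumbent gets 9 moving first and 7 moving second, so Incumbent prefers to move first.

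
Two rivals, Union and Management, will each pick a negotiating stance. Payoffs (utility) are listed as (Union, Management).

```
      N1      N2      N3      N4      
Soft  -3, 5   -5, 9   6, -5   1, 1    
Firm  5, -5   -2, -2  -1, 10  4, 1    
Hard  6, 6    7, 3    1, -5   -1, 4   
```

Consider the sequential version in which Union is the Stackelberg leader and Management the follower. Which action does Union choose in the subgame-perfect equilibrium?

Solve by backward induction (Union leads).
- Soft: Management compares 5, 9, -5, 1 and picks N2; Union would get -5.
- Firm: Management compares -5, -2, 10, 1 and picks N3; Union would get -1.
- Hard: Management compares 6, 3, -5, 4 and picks N1; Union would get 6.
Among -5, -1, 6, the best is 6 at Hard. Subgame-perfect outcome: (Hard, N1) with payoffs (6, 6).

Hard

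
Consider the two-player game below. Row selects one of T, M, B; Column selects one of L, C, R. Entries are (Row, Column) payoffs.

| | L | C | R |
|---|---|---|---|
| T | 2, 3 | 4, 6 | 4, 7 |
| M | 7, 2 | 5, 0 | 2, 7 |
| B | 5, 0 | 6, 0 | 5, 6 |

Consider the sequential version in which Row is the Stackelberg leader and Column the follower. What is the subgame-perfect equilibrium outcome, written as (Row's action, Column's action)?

(B, R)

Solve by backward induction (Row leads).
- T: Column compares 3, 6, 7 and picks R; Row would get 4.
- M: Column compares 2, 0, 7 and picks R; Row would get 2.
- B: Column compares 0, 0, 6 and picks R; Row would get 5.
Maximizing over 4, 2, 5, Row chooses B. Subgame-perfect outcome: (B, R) with payoffs (5, 6).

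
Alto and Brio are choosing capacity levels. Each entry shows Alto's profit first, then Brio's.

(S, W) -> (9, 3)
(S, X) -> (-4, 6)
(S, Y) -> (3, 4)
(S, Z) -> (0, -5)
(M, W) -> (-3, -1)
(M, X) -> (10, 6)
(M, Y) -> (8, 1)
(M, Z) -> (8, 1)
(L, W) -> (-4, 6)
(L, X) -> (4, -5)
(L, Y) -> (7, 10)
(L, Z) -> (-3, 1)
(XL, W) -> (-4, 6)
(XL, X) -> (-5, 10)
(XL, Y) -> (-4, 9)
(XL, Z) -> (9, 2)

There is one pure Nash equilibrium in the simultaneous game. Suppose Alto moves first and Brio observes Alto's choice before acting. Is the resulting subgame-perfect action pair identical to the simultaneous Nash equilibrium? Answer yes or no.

Brio best-responds to each possible Alto move:
- S → Brio plays X (best of 3, 6, 4, -5); Alto gets -4.
- M → Brio plays X (best of -1, 6, 1, 1); Alto gets 10.
- L → Brio plays Y (best of 6, -5, 10, 1); Alto gets 7.
- XL → Brio plays X (best of 6, 10, 9, 2); Alto gets -5.
Alto's induced payoffs are -4, 10, 7, -5, so Alto commits to M. Subgame-perfect outcome: (M, X) with payoffs (10, 6).
For the simultaneous game, intersect best replies.
Alto's best replies: W→S; X→M; Y→M; Z→XL.
Brio's best replies: S→X; M→X; L→Y; XL→X.
The unique mutual best reply is (M, X), giving (10, 6).
Sequential outcome (M, X) coincides with the Nash profile (M, X).

yes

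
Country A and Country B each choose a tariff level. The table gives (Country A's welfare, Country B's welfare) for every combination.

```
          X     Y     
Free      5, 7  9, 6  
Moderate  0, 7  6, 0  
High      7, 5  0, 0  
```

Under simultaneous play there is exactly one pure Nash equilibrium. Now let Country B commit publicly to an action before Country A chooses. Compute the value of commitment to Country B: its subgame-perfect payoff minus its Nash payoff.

1

Country A best-responds to each possible Country B move:
- X: BR = High, leader payoff 5.
- Y: BR = Free, leader payoff 6.
Maximizing over 5, 6, Country B chooses Y. Subgame-perfect outcome: (Free, Y) with payoffs (9, 6).
Now find the simultaneous Nash equilibrium.
Country A's best replies: X→High; Y→Free.
Country B's best replies: Free→X; Moderate→X; High→X.
The unique mutual best reply is (High, X), giving (7, 5).
Country B's commitment gain: 6 − 5 = 1.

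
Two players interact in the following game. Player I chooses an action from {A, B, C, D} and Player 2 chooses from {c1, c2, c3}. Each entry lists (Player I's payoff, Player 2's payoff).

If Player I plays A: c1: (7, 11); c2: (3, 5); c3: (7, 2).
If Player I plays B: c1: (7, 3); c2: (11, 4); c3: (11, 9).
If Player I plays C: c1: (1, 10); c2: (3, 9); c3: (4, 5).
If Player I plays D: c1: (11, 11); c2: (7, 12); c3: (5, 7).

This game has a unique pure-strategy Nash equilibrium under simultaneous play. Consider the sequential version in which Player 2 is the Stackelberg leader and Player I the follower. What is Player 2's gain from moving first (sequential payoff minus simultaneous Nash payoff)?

Work backward from Player I's decision.
- c1: BR = D, leader payoff 11.
- c2: BR = B, leader payoff 4.
- c3: BR = B, leader payoff 9.
Player 2's induced payoffs are 11, 4, 9, so Player 2 commits to c1. Subgame-perfect outcome: (D, c1) with payoffs (11, 11).
For the simultaneous game, intersect best replies.
Player I's best replies: c1→D; c2→B; c3→B.
Player 2's best replies: A→c1; B→c3; C→c1; D→c2.
The unique mutual best reply is (B, c3), giving (11, 9).
Player 2's commitment gain: 11 − 9 = 2.

2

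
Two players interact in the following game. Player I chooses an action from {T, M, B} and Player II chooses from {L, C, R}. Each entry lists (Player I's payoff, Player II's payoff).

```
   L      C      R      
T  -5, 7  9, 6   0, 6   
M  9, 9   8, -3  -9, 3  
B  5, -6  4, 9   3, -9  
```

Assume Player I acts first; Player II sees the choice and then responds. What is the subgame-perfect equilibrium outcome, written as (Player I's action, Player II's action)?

Solve by backward induction (Player I leads).
- T: Player II compares 7, 6, 6 and picks L; Player I would get -5.
- M: Player II compares 9, -3, 3 and picks L; Player I would get 9.
- B: Player II compares -6, 9, -9 and picks C; Player I would get 4.
Maximizing over -5, 9, 4, Player I chooses M. Subgame-perfect outcome: (M, L) with payoffs (9, 9).

(M, L)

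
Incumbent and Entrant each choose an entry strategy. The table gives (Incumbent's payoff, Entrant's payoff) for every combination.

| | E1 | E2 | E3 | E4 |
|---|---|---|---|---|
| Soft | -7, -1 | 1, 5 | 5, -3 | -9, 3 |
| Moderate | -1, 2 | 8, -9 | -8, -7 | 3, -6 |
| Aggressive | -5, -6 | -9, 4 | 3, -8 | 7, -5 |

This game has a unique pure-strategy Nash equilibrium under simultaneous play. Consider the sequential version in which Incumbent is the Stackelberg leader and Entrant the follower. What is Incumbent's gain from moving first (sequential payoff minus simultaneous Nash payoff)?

2

Backward induction with Incumbent moving first.
- Soft: BR = E2, leader payoff 1.
- Moderate: BR = E1, leader payoff -1.
- Aggressive: BR = E2, leader payoff -9.
Among 1, -1, -9, the best is 1 at Soft. Subgame-perfect outcome: (Soft, E2) with payoffs (1, 5).
Now find the simultaneous Nash equilibrium.
Incumbent's best replies: E1→Moderate; E2→Moderate; E3→Soft; E4→Aggressive.
Entrant's best replies: Soft→E2; Moderate→E1; Aggressive→E2.
The unique mutual best reply is (Moderate, E1), giving (-1, 2).
Incumbent's commitment gain: 1 − -1 = 2.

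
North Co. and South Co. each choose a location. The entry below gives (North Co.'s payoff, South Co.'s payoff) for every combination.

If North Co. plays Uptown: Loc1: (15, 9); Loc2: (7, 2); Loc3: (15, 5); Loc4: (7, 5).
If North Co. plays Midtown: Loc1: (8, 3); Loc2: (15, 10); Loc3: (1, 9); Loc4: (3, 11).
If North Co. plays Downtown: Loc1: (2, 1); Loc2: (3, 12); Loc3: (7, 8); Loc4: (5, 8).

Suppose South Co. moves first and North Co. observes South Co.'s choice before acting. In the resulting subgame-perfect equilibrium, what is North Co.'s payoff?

Solve by backward induction (South Co. leads).
- Loc1: North Co. compares 15, 8, 2 and picks Uptown; South Co. would get 9.
- Loc2: North Co. compares 7, 15, 3 and picks Midtown; South Co. would get 10.
- Loc3: North Co. compares 15, 1, 7 and picks Uptown; South Co. would get 5.
- Loc4: North Co. compares 7, 3, 5 and picks Uptown; South Co. would get 5.
Among 9, 10, 5, 5, the best is 10 at Loc2. Subgame-perfect outcome: (Midtown, Loc2) with payoffs (15, 10).

15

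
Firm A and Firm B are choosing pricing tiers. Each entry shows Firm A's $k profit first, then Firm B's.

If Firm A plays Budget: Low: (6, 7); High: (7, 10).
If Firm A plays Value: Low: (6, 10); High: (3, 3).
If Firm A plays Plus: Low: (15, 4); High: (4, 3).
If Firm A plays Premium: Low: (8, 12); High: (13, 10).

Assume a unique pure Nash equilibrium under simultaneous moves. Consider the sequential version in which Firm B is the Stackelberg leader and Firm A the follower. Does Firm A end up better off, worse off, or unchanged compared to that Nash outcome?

Firm A best-responds to each possible Firm B move:
- Low: Firm A compares 6, 6, 15, 8 and picks Plus; Firm B would get 4.
- High: Firm A compares 7, 3, 4, 13 and picks Premium; Firm B would get 10.
Firm B's induced payoffs are 4, 10, so Firm B commits to High. Subgame-perfect outcome: (Premium, High) with payoffs (13, 10).
Now find the simultaneous Nash equilibrium.
Firm A's best replies: Low→Plus; High→Premium.
Firm B's best replies: Budget→High; Value→Low; Plus→Low; Premium→Low.
The unique mutual best reply is (Plus, Low), giving (15, 4).
Firm A earns 13 sequentially versus 15 at the Nash outcome: worse off.

worse off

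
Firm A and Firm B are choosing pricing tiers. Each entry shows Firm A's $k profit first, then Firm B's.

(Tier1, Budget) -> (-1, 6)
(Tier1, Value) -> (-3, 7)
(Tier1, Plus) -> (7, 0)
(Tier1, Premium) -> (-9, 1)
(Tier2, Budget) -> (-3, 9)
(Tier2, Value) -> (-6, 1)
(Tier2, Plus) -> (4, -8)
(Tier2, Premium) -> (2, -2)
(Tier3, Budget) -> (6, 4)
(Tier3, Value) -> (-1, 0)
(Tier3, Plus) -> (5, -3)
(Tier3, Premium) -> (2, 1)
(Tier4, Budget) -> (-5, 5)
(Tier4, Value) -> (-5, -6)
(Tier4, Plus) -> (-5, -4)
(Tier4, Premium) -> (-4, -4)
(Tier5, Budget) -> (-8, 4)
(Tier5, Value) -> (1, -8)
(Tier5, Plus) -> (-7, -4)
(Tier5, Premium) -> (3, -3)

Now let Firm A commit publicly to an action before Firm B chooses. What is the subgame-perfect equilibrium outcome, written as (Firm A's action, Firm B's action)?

(Tier3, Budget)

Firm B best-responds to each possible Firm A move:
- Tier1: BR = Value, leader payoff -3.
- Tier2: BR = Budget, leader payoff -3.
- Tier3: BR = Budget, leader payoff 6.
- Tier4: BR = Budget, leader payoff -5.
- Tier5: BR = Budget, leader payoff -8.
Among -3, -3, 6, -5, -8, the best is 6 at Tier3. Subgame-perfect outcome: (Tier3, Budget) with payoffs (6, 4).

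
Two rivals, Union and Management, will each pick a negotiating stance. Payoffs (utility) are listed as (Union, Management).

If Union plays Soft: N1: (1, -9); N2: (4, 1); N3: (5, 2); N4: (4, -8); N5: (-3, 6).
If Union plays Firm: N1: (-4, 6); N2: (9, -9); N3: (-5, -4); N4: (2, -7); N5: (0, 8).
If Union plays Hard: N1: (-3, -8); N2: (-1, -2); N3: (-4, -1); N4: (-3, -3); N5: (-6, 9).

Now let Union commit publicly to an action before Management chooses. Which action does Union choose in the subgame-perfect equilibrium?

Backward induction with Union moving first.
- Soft: BR = N5, leader payoff -3.
- Firm: BR = N5, leader payoff 0.
- Hard: BR = N5, leader payoff -6.
Maximizing over -3, 0, -6, Union chooses Firm. Subgame-perfect outcome: (Firm, N5) with payoffs (0, 8).

Firm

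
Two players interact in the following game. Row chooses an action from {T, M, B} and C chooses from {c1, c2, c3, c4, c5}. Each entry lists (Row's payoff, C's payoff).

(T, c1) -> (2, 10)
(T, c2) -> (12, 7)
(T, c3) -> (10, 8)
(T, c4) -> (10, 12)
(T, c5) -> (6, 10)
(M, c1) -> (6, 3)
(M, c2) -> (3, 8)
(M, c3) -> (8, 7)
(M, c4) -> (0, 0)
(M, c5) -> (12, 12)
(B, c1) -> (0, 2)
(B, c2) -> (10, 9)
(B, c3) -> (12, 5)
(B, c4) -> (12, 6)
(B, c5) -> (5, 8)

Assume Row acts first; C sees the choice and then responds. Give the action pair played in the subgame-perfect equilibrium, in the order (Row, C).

Backward induction with Row moving first.
- T → C plays c4 (best of 10, 7, 8, 12, 10); Row gets 10.
- M → C plays c5 (best of 3, 8, 7, 0, 12); Row gets 12.
- B → C plays c2 (best of 2, 9, 5, 6, 8); Row gets 10.
Row's induced payoffs are 10, 12, 10, so Row commits to M. Subgame-perfect outcome: (M, c5) with payoffs (12, 12).

(M, c5)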